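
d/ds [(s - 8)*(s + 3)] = 2*s - 5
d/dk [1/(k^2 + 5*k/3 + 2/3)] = 3*(-6*k - 5)/(3*k^2 + 5*k + 2)^2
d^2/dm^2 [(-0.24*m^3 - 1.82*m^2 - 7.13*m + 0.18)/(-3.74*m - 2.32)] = (6.714048*m^3 + 12.494592*m^2 + 7.75065599999999*m - 109.174768)/(52.313624*m^3 + 97.353696*m^2 + 60.390528*m + 12.487168)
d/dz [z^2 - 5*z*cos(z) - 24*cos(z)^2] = 5*z*sin(z) + 2*z + 24*sin(2*z) - 5*cos(z)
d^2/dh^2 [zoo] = 0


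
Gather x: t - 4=t - 4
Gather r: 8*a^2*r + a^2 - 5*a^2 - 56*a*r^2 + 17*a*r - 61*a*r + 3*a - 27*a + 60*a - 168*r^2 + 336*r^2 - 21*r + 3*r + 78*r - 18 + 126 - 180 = -4*a^2 + 36*a + r^2*(168 - 56*a) + r*(8*a^2 - 44*a + 60) - 72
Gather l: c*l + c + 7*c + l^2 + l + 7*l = 8*c + l^2 + l*(c + 8)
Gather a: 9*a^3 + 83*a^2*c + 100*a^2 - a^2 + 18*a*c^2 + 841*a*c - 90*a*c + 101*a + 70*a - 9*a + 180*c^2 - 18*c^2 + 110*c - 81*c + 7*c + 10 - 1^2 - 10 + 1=9*a^3 + a^2*(83*c + 99) + a*(18*c^2 + 751*c + 162) + 162*c^2 + 36*c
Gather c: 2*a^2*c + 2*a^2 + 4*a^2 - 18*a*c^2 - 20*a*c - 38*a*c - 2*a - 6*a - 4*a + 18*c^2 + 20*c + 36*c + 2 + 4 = 6*a^2 - 12*a + c^2*(18 - 18*a) + c*(2*a^2 - 58*a + 56) + 6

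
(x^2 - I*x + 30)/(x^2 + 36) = (x + 5*I)/(x + 6*I)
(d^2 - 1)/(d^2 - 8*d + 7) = (d + 1)/(d - 7)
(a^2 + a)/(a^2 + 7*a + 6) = a/(a + 6)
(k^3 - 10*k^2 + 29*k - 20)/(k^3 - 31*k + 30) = (k - 4)/(k + 6)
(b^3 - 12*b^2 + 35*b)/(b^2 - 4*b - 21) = b*(b - 5)/(b + 3)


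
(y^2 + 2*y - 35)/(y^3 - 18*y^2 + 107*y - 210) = (y + 7)/(y^2 - 13*y + 42)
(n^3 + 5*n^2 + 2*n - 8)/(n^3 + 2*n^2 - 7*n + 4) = (n + 2)/(n - 1)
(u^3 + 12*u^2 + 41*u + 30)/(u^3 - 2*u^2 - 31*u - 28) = (u^2 + 11*u + 30)/(u^2 - 3*u - 28)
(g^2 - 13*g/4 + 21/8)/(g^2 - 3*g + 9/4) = (4*g - 7)/(2*(2*g - 3))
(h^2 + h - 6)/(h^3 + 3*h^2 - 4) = (h^2 + h - 6)/(h^3 + 3*h^2 - 4)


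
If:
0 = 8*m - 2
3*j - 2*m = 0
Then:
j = 1/6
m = 1/4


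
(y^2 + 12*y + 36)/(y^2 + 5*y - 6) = (y + 6)/(y - 1)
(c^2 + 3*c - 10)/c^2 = 1 + 3/c - 10/c^2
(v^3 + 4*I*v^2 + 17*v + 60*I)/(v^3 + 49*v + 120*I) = (v - 4*I)/(v - 8*I)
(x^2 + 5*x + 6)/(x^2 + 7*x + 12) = (x + 2)/(x + 4)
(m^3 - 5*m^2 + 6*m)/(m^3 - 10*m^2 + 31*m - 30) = m/(m - 5)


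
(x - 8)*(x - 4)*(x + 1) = x^3 - 11*x^2 + 20*x + 32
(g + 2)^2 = g^2 + 4*g + 4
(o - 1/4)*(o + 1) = o^2 + 3*o/4 - 1/4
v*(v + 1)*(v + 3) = v^3 + 4*v^2 + 3*v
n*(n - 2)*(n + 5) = n^3 + 3*n^2 - 10*n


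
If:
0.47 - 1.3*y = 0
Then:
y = 0.36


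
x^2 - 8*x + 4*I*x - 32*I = (x - 8)*(x + 4*I)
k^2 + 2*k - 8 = (k - 2)*(k + 4)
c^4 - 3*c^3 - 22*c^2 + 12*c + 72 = (c - 6)*(c - 2)*(c + 2)*(c + 3)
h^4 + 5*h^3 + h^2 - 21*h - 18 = (h - 2)*(h + 1)*(h + 3)^2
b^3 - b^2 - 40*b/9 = b*(b - 8/3)*(b + 5/3)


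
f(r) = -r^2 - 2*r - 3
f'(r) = -2*r - 2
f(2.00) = -11.00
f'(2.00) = -6.00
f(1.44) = -7.95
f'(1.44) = -4.88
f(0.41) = -3.99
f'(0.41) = -2.82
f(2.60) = -14.96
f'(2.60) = -7.20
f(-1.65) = -2.42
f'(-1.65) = 1.30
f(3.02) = -18.16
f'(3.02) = -8.04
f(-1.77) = -2.59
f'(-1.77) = 1.54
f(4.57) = -33.02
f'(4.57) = -11.14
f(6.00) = -51.00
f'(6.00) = -14.00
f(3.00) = -18.00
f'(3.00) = -8.00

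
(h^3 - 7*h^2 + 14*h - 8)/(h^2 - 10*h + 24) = (h^2 - 3*h + 2)/(h - 6)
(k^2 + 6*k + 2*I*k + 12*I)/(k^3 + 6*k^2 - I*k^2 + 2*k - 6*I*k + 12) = (k + 2*I)/(k^2 - I*k + 2)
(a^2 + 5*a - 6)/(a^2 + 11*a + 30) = (a - 1)/(a + 5)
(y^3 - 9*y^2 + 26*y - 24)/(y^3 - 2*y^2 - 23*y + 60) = (y - 2)/(y + 5)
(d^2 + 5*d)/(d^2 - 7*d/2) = 2*(d + 5)/(2*d - 7)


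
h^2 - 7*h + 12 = (h - 4)*(h - 3)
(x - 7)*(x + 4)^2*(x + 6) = x^4 + 7*x^3 - 34*x^2 - 352*x - 672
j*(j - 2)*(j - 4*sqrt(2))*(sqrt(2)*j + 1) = sqrt(2)*j^4 - 7*j^3 - 2*sqrt(2)*j^3 - 4*sqrt(2)*j^2 + 14*j^2 + 8*sqrt(2)*j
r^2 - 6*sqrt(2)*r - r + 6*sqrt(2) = (r - 1)*(r - 6*sqrt(2))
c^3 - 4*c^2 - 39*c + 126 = (c - 7)*(c - 3)*(c + 6)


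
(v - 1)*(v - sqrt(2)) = v^2 - sqrt(2)*v - v + sqrt(2)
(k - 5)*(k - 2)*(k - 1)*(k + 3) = k^4 - 5*k^3 - 7*k^2 + 41*k - 30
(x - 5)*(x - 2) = x^2 - 7*x + 10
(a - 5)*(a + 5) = a^2 - 25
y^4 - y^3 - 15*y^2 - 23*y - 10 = (y - 5)*(y + 1)^2*(y + 2)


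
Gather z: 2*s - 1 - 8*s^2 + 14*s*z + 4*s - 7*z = -8*s^2 + 6*s + z*(14*s - 7) - 1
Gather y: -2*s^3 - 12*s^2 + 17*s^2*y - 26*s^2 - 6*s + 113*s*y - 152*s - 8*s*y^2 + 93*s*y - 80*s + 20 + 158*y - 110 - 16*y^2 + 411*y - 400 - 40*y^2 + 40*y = -2*s^3 - 38*s^2 - 238*s + y^2*(-8*s - 56) + y*(17*s^2 + 206*s + 609) - 490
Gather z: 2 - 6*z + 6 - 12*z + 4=12 - 18*z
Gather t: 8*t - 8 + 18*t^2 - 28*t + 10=18*t^2 - 20*t + 2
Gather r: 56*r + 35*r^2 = 35*r^2 + 56*r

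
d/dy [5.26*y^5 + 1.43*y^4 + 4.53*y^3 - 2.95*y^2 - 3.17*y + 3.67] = 26.3*y^4 + 5.72*y^3 + 13.59*y^2 - 5.9*y - 3.17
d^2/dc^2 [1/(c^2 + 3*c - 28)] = 2*(-c^2 - 3*c + (2*c + 3)^2 + 28)/(c^2 + 3*c - 28)^3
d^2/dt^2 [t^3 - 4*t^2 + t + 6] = 6*t - 8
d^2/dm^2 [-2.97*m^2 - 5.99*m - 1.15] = -5.94000000000000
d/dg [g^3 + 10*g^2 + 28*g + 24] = 3*g^2 + 20*g + 28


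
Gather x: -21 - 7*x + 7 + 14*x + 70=7*x + 56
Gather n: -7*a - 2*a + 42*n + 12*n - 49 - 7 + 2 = -9*a + 54*n - 54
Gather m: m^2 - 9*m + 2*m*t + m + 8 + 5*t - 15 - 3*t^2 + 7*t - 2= m^2 + m*(2*t - 8) - 3*t^2 + 12*t - 9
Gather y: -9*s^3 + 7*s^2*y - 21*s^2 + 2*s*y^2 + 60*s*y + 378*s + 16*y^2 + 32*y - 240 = -9*s^3 - 21*s^2 + 378*s + y^2*(2*s + 16) + y*(7*s^2 + 60*s + 32) - 240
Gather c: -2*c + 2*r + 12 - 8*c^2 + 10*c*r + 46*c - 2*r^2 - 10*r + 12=-8*c^2 + c*(10*r + 44) - 2*r^2 - 8*r + 24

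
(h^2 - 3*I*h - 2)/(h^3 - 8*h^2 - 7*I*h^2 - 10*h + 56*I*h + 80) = (h - I)/(h^2 - h*(8 + 5*I) + 40*I)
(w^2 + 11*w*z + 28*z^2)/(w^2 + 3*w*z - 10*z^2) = (w^2 + 11*w*z + 28*z^2)/(w^2 + 3*w*z - 10*z^2)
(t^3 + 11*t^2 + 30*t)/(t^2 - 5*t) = (t^2 + 11*t + 30)/(t - 5)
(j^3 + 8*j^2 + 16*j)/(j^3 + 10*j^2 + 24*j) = (j + 4)/(j + 6)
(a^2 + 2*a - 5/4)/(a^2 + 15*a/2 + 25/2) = (a - 1/2)/(a + 5)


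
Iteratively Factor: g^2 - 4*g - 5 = (g + 1)*(g - 5)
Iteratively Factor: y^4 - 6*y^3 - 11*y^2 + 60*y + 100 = (y + 2)*(y^3 - 8*y^2 + 5*y + 50) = (y - 5)*(y + 2)*(y^2 - 3*y - 10) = (y - 5)^2*(y + 2)*(y + 2)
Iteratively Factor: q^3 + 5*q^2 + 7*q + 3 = (q + 3)*(q^2 + 2*q + 1) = (q + 1)*(q + 3)*(q + 1)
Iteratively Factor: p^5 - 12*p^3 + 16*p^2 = (p)*(p^4 - 12*p^2 + 16*p) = p*(p + 4)*(p^3 - 4*p^2 + 4*p) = p*(p - 2)*(p + 4)*(p^2 - 2*p) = p^2*(p - 2)*(p + 4)*(p - 2)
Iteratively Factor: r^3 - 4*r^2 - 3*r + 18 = (r + 2)*(r^2 - 6*r + 9) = (r - 3)*(r + 2)*(r - 3)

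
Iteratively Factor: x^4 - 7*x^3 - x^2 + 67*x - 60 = (x + 3)*(x^3 - 10*x^2 + 29*x - 20) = (x - 4)*(x + 3)*(x^2 - 6*x + 5) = (x - 5)*(x - 4)*(x + 3)*(x - 1)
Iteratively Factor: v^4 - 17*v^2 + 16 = (v + 4)*(v^3 - 4*v^2 - v + 4) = (v - 1)*(v + 4)*(v^2 - 3*v - 4) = (v - 4)*(v - 1)*(v + 4)*(v + 1)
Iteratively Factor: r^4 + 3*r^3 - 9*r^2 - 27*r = (r)*(r^3 + 3*r^2 - 9*r - 27) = r*(r - 3)*(r^2 + 6*r + 9) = r*(r - 3)*(r + 3)*(r + 3)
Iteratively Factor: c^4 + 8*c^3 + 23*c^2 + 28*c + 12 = (c + 2)*(c^3 + 6*c^2 + 11*c + 6) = (c + 2)^2*(c^2 + 4*c + 3) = (c + 2)^2*(c + 3)*(c + 1)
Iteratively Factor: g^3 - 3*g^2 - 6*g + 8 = (g - 4)*(g^2 + g - 2) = (g - 4)*(g - 1)*(g + 2)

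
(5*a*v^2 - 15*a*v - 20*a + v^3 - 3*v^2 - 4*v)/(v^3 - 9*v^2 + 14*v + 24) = (5*a + v)/(v - 6)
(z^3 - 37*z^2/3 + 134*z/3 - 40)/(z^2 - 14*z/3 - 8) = (3*z^2 - 19*z + 20)/(3*z + 4)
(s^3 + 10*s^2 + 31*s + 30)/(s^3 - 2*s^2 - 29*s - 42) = (s + 5)/(s - 7)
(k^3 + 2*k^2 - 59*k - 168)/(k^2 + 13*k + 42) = (k^2 - 5*k - 24)/(k + 6)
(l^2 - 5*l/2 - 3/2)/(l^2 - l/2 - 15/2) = (2*l + 1)/(2*l + 5)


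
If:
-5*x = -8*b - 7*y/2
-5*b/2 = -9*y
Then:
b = 18*y/5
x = 323*y/50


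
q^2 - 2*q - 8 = (q - 4)*(q + 2)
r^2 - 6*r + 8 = (r - 4)*(r - 2)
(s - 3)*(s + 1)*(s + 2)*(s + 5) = s^4 + 5*s^3 - 7*s^2 - 41*s - 30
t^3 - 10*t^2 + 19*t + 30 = (t - 6)*(t - 5)*(t + 1)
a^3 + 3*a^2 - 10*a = a*(a - 2)*(a + 5)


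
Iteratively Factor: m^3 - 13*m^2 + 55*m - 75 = (m - 3)*(m^2 - 10*m + 25) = (m - 5)*(m - 3)*(m - 5)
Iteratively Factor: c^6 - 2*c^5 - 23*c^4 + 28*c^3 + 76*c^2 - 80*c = (c - 2)*(c^5 - 23*c^3 - 18*c^2 + 40*c) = c*(c - 2)*(c^4 - 23*c^2 - 18*c + 40) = c*(c - 5)*(c - 2)*(c^3 + 5*c^2 + 2*c - 8) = c*(c - 5)*(c - 2)*(c + 4)*(c^2 + c - 2) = c*(c - 5)*(c - 2)*(c + 2)*(c + 4)*(c - 1)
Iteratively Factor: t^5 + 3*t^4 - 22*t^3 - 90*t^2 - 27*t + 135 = (t + 3)*(t^4 - 22*t^2 - 24*t + 45) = (t + 3)^2*(t^3 - 3*t^2 - 13*t + 15) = (t + 3)^3*(t^2 - 6*t + 5) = (t - 1)*(t + 3)^3*(t - 5)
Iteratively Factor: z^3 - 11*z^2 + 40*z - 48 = (z - 3)*(z^2 - 8*z + 16) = (z - 4)*(z - 3)*(z - 4)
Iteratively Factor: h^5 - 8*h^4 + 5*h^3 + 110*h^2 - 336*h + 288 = (h - 2)*(h^4 - 6*h^3 - 7*h^2 + 96*h - 144) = (h - 2)*(h + 4)*(h^3 - 10*h^2 + 33*h - 36) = (h - 3)*(h - 2)*(h + 4)*(h^2 - 7*h + 12) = (h - 3)^2*(h - 2)*(h + 4)*(h - 4)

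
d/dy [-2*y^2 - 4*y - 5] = -4*y - 4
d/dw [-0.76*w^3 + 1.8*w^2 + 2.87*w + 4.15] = -2.28*w^2 + 3.6*w + 2.87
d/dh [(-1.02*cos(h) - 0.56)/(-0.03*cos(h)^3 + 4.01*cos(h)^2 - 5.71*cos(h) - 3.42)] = (0.0612*cos(h)^3 - 4.0398*cos(h)^2 - 4.4912*cos(h) - 0.2908)*sin(h)/(0.0009*cos(h)^6 - 0.2406*cos(h)^5 + 16.4227*cos(h)^4 - 45.589*cos(h)^3 + 5.17570000000001*cos(h)^2 + 39.0564*cos(h) + 11.6964)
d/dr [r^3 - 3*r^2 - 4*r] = 3*r^2 - 6*r - 4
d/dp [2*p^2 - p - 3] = 4*p - 1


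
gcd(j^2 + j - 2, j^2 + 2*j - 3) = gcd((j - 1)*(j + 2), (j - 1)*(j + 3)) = j - 1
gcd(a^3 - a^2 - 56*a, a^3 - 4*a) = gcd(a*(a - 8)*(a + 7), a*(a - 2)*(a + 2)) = a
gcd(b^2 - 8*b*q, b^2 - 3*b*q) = b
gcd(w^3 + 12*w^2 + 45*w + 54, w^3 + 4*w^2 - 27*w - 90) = w^2 + 9*w + 18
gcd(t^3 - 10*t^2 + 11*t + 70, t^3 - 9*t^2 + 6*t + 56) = t^2 - 5*t - 14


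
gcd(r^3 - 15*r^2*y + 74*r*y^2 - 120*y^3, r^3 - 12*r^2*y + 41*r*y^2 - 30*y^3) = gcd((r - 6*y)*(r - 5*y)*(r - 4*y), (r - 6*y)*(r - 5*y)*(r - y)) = r^2 - 11*r*y + 30*y^2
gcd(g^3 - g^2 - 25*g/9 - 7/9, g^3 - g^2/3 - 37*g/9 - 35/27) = g^2 - 2*g - 7/9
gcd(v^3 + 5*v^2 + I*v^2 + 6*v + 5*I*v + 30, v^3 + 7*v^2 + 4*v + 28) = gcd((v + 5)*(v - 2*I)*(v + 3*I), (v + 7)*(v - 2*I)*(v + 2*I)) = v - 2*I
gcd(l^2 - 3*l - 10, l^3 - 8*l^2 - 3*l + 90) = l - 5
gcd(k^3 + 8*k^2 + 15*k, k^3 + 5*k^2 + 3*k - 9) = k + 3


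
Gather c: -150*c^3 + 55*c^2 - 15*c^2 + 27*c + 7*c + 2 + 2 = -150*c^3 + 40*c^2 + 34*c + 4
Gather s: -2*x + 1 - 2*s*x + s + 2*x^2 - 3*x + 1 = s*(1 - 2*x) + 2*x^2 - 5*x + 2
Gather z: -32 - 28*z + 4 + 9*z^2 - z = 9*z^2 - 29*z - 28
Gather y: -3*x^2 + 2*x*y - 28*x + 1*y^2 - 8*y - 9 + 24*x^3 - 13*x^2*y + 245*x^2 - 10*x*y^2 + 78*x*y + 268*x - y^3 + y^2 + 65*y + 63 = 24*x^3 + 242*x^2 + 240*x - y^3 + y^2*(2 - 10*x) + y*(-13*x^2 + 80*x + 57) + 54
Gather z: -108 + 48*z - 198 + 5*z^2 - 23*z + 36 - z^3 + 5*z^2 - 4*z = -z^3 + 10*z^2 + 21*z - 270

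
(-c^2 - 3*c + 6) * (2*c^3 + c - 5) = -2*c^5 - 6*c^4 + 11*c^3 + 2*c^2 + 21*c - 30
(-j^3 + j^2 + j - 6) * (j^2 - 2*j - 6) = -j^5 + 3*j^4 + 5*j^3 - 14*j^2 + 6*j + 36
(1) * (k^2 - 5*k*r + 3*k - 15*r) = k^2 - 5*k*r + 3*k - 15*r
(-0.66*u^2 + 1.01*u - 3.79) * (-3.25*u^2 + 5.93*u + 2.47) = 2.145*u^4 - 7.1963*u^3 + 16.6766*u^2 - 19.98*u - 9.3613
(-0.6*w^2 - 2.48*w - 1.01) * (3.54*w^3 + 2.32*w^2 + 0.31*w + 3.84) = -2.124*w^5 - 10.1712*w^4 - 9.515*w^3 - 5.416*w^2 - 9.8363*w - 3.8784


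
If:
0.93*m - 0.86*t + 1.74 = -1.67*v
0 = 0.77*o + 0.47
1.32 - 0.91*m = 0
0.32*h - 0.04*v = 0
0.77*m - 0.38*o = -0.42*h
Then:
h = -3.21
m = 1.45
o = -0.61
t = -46.30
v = -25.69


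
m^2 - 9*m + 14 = (m - 7)*(m - 2)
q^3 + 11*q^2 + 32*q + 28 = (q + 2)^2*(q + 7)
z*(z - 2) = z^2 - 2*z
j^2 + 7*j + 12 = (j + 3)*(j + 4)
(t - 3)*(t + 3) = t^2 - 9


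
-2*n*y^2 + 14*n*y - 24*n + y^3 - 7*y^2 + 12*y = (-2*n + y)*(y - 4)*(y - 3)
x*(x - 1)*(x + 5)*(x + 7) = x^4 + 11*x^3 + 23*x^2 - 35*x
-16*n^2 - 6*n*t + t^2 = (-8*n + t)*(2*n + t)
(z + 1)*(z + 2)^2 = z^3 + 5*z^2 + 8*z + 4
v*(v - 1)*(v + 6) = v^3 + 5*v^2 - 6*v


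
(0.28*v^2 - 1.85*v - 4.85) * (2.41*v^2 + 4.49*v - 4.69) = 0.6748*v^4 - 3.2013*v^3 - 21.3082*v^2 - 13.1*v + 22.7465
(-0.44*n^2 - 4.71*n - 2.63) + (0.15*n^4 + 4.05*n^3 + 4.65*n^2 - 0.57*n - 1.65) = 0.15*n^4 + 4.05*n^3 + 4.21*n^2 - 5.28*n - 4.28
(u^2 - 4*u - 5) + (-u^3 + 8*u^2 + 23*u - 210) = -u^3 + 9*u^2 + 19*u - 215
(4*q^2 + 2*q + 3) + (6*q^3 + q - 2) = 6*q^3 + 4*q^2 + 3*q + 1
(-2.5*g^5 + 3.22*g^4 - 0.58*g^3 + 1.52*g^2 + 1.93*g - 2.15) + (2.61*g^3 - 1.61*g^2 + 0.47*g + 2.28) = -2.5*g^5 + 3.22*g^4 + 2.03*g^3 - 0.0900000000000001*g^2 + 2.4*g + 0.13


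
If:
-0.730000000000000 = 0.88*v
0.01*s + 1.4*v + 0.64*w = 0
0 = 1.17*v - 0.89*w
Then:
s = 185.93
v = -0.83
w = -1.09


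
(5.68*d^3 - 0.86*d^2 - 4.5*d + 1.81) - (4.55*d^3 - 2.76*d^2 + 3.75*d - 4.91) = 1.13*d^3 + 1.9*d^2 - 8.25*d + 6.72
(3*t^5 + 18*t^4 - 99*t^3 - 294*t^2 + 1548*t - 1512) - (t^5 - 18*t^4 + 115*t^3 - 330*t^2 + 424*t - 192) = 2*t^5 + 36*t^4 - 214*t^3 + 36*t^2 + 1124*t - 1320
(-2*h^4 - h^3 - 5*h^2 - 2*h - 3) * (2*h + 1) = -4*h^5 - 4*h^4 - 11*h^3 - 9*h^2 - 8*h - 3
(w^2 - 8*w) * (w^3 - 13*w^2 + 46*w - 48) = w^5 - 21*w^4 + 150*w^3 - 416*w^2 + 384*w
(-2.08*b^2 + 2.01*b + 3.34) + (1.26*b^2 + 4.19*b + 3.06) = -0.82*b^2 + 6.2*b + 6.4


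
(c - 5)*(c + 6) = c^2 + c - 30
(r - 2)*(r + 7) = r^2 + 5*r - 14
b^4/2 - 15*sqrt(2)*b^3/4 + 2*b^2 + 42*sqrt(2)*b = b*(b/2 + sqrt(2))*(b - 6*sqrt(2))*(b - 7*sqrt(2)/2)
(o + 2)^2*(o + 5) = o^3 + 9*o^2 + 24*o + 20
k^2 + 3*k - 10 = (k - 2)*(k + 5)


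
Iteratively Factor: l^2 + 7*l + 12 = (l + 3)*(l + 4)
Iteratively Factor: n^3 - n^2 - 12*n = (n)*(n^2 - n - 12) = n*(n + 3)*(n - 4)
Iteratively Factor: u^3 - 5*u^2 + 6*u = (u)*(u^2 - 5*u + 6) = u*(u - 2)*(u - 3)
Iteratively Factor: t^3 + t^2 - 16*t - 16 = (t - 4)*(t^2 + 5*t + 4) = (t - 4)*(t + 1)*(t + 4)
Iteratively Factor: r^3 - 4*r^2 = (r - 4)*(r^2) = r*(r - 4)*(r)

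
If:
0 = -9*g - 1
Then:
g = -1/9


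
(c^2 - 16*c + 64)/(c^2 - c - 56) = (c - 8)/(c + 7)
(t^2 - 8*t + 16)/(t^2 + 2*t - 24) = (t - 4)/(t + 6)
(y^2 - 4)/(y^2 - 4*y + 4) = (y + 2)/(y - 2)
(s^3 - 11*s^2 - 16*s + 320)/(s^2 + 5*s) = s - 16 + 64/s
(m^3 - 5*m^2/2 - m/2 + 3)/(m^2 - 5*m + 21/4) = 2*(m^2 - m - 2)/(2*m - 7)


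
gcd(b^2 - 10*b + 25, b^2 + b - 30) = b - 5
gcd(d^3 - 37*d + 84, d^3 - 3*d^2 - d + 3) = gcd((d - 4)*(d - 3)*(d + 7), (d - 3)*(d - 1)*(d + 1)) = d - 3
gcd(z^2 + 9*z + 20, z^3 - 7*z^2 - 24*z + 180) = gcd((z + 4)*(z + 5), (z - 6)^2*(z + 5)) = z + 5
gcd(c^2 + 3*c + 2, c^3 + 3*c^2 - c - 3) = c + 1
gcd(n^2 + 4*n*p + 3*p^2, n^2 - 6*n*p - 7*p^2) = n + p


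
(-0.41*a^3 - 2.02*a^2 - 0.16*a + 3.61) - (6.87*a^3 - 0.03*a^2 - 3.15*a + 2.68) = -7.28*a^3 - 1.99*a^2 + 2.99*a + 0.93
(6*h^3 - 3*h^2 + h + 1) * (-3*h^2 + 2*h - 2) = -18*h^5 + 21*h^4 - 21*h^3 + 5*h^2 - 2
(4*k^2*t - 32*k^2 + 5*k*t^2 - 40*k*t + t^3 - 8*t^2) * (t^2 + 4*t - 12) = 4*k^2*t^3 - 16*k^2*t^2 - 176*k^2*t + 384*k^2 + 5*k*t^4 - 20*k*t^3 - 220*k*t^2 + 480*k*t + t^5 - 4*t^4 - 44*t^3 + 96*t^2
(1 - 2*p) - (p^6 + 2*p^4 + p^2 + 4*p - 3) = -p^6 - 2*p^4 - p^2 - 6*p + 4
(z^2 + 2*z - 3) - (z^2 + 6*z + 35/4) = -4*z - 47/4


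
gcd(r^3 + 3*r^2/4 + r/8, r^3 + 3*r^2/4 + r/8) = r^3 + 3*r^2/4 + r/8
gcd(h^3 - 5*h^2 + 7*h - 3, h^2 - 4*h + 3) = h^2 - 4*h + 3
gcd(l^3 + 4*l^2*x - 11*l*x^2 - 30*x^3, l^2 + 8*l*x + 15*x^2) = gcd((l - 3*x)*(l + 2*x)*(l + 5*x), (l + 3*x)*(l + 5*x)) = l + 5*x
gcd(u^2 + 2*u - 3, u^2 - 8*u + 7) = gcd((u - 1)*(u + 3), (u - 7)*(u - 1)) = u - 1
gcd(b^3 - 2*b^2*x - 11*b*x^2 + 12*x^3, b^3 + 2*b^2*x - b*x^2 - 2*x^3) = -b + x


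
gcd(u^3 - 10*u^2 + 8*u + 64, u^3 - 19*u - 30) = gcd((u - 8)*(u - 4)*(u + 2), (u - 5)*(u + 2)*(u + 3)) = u + 2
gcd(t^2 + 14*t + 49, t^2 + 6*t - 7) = t + 7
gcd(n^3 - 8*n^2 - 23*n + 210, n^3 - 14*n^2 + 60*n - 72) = n - 6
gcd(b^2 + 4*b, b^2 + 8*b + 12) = 1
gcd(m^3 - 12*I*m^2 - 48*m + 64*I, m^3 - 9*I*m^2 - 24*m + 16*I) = m^2 - 8*I*m - 16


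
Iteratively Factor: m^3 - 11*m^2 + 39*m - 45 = (m - 5)*(m^2 - 6*m + 9) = (m - 5)*(m - 3)*(m - 3)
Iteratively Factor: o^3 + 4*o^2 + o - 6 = (o + 2)*(o^2 + 2*o - 3) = (o + 2)*(o + 3)*(o - 1)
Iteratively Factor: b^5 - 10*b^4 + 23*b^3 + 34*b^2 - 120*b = (b + 2)*(b^4 - 12*b^3 + 47*b^2 - 60*b) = b*(b + 2)*(b^3 - 12*b^2 + 47*b - 60) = b*(b - 4)*(b + 2)*(b^2 - 8*b + 15) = b*(b - 4)*(b - 3)*(b + 2)*(b - 5)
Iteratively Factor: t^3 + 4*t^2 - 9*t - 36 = (t + 4)*(t^2 - 9) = (t + 3)*(t + 4)*(t - 3)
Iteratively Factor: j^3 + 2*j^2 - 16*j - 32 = (j + 4)*(j^2 - 2*j - 8) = (j - 4)*(j + 4)*(j + 2)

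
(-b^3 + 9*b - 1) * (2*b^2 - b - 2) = -2*b^5 + b^4 + 20*b^3 - 11*b^2 - 17*b + 2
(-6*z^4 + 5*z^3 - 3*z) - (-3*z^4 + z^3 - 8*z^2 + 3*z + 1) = -3*z^4 + 4*z^3 + 8*z^2 - 6*z - 1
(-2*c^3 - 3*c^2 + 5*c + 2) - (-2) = -2*c^3 - 3*c^2 + 5*c + 4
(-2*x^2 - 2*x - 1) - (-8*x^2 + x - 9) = 6*x^2 - 3*x + 8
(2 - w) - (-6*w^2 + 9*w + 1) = 6*w^2 - 10*w + 1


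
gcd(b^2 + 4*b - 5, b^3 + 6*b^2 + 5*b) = b + 5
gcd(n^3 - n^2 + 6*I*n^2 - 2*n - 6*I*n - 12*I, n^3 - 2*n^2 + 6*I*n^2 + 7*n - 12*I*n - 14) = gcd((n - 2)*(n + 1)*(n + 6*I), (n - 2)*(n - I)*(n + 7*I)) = n - 2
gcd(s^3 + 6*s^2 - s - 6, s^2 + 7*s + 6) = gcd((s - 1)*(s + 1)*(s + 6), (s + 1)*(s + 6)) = s^2 + 7*s + 6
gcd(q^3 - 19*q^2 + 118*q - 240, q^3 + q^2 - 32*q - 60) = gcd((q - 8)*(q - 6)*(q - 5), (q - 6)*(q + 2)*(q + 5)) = q - 6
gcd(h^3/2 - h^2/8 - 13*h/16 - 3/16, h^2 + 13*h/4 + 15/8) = 1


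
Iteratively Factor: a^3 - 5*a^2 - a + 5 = (a + 1)*(a^2 - 6*a + 5) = (a - 5)*(a + 1)*(a - 1)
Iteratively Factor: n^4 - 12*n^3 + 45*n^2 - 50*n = (n - 2)*(n^3 - 10*n^2 + 25*n) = (n - 5)*(n - 2)*(n^2 - 5*n) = n*(n - 5)*(n - 2)*(n - 5)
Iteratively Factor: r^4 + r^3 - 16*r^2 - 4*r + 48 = (r - 2)*(r^3 + 3*r^2 - 10*r - 24) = (r - 3)*(r - 2)*(r^2 + 6*r + 8) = (r - 3)*(r - 2)*(r + 4)*(r + 2)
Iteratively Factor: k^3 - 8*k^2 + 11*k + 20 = (k + 1)*(k^2 - 9*k + 20) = (k - 5)*(k + 1)*(k - 4)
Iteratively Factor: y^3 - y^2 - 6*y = (y - 3)*(y^2 + 2*y) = y*(y - 3)*(y + 2)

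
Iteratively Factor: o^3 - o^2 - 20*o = (o)*(o^2 - o - 20) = o*(o - 5)*(o + 4)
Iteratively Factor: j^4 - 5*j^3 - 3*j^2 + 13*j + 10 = (j + 1)*(j^3 - 6*j^2 + 3*j + 10) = (j + 1)^2*(j^2 - 7*j + 10) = (j - 5)*(j + 1)^2*(j - 2)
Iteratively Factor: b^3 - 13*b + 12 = (b + 4)*(b^2 - 4*b + 3) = (b - 3)*(b + 4)*(b - 1)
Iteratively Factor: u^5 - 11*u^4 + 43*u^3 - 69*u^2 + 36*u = (u - 4)*(u^4 - 7*u^3 + 15*u^2 - 9*u) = u*(u - 4)*(u^3 - 7*u^2 + 15*u - 9) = u*(u - 4)*(u - 3)*(u^2 - 4*u + 3) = u*(u - 4)*(u - 3)^2*(u - 1)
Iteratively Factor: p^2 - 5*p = (p - 5)*(p)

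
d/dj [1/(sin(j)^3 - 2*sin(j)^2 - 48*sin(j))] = (-3*cos(j) + 4/tan(j) + 48*cos(j)/sin(j)^2)/((sin(j) - 8)^2*(sin(j) + 6)^2)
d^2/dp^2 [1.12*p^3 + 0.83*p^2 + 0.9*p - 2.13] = 6.72*p + 1.66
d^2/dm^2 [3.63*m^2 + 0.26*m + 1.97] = 7.26000000000000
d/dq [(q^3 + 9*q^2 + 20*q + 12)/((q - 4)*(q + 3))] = (q^4 - 2*q^3 - 65*q^2 - 240*q - 228)/(q^4 - 2*q^3 - 23*q^2 + 24*q + 144)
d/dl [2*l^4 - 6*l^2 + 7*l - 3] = 8*l^3 - 12*l + 7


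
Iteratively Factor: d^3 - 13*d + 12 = (d - 3)*(d^2 + 3*d - 4) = (d - 3)*(d - 1)*(d + 4)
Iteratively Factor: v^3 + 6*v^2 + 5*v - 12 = (v - 1)*(v^2 + 7*v + 12) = (v - 1)*(v + 4)*(v + 3)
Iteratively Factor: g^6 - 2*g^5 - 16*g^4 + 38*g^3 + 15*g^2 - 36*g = (g - 3)*(g^5 + g^4 - 13*g^3 - g^2 + 12*g) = (g - 3)*(g + 4)*(g^4 - 3*g^3 - g^2 + 3*g) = (g - 3)*(g - 1)*(g + 4)*(g^3 - 2*g^2 - 3*g) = (g - 3)^2*(g - 1)*(g + 4)*(g^2 + g) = (g - 3)^2*(g - 1)*(g + 1)*(g + 4)*(g)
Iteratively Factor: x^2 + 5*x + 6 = (x + 3)*(x + 2)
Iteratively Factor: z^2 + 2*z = (z)*(z + 2)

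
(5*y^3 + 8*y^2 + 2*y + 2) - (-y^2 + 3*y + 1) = 5*y^3 + 9*y^2 - y + 1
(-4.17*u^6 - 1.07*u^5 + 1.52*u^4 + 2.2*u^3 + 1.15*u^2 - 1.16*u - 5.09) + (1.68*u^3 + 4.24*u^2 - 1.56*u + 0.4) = -4.17*u^6 - 1.07*u^5 + 1.52*u^4 + 3.88*u^3 + 5.39*u^2 - 2.72*u - 4.69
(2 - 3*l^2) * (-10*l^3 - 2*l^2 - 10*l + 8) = 30*l^5 + 6*l^4 + 10*l^3 - 28*l^2 - 20*l + 16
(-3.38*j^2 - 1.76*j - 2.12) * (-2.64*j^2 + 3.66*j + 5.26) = 8.9232*j^4 - 7.7244*j^3 - 18.6236*j^2 - 17.0168*j - 11.1512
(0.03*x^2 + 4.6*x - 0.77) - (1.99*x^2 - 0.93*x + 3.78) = -1.96*x^2 + 5.53*x - 4.55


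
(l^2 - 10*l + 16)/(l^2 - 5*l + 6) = (l - 8)/(l - 3)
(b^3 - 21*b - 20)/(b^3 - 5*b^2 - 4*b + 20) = (b^2 + 5*b + 4)/(b^2 - 4)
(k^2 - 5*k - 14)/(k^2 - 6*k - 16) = (k - 7)/(k - 8)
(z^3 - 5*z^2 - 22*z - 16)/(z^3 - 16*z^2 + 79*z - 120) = (z^2 + 3*z + 2)/(z^2 - 8*z + 15)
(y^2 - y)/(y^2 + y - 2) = y/(y + 2)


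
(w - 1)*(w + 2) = w^2 + w - 2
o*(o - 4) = o^2 - 4*o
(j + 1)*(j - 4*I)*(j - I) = j^3 + j^2 - 5*I*j^2 - 4*j - 5*I*j - 4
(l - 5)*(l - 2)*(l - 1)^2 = l^4 - 9*l^3 + 25*l^2 - 27*l + 10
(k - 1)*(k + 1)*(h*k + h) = h*k^3 + h*k^2 - h*k - h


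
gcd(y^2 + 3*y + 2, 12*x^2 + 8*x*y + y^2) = 1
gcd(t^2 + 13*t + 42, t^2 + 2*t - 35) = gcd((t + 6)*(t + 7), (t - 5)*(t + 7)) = t + 7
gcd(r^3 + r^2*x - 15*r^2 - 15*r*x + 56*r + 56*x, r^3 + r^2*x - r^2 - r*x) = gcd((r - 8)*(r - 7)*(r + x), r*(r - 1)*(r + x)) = r + x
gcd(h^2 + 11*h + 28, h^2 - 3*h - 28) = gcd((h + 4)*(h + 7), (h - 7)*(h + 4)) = h + 4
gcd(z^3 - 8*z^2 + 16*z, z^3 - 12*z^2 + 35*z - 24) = 1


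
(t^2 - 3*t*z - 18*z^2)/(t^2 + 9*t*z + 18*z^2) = (t - 6*z)/(t + 6*z)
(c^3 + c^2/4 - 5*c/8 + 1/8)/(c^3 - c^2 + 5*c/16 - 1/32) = 4*(c + 1)/(4*c - 1)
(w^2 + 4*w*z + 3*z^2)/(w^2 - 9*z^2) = (-w - z)/(-w + 3*z)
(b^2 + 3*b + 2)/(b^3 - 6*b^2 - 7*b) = (b + 2)/(b*(b - 7))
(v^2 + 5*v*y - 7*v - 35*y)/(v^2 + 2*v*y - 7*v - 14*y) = (v + 5*y)/(v + 2*y)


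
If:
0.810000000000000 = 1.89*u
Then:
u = 0.43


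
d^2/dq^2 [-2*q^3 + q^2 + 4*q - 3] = 2 - 12*q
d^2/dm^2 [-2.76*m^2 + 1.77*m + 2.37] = -5.52000000000000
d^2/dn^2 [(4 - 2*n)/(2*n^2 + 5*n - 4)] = 4*(-(n - 2)*(4*n + 5)^2 + (6*n + 1)*(2*n^2 + 5*n - 4))/(2*n^2 + 5*n - 4)^3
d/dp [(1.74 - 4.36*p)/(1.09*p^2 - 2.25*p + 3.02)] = (4.7524*p^2 - 3.7932*p - 9.2522)/(1.1881*p^4 - 4.905*p^3 + 11.6461*p^2 - 13.59*p + 9.1204)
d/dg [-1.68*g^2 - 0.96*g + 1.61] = -3.36*g - 0.96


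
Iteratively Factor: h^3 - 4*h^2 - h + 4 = (h + 1)*(h^2 - 5*h + 4) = (h - 1)*(h + 1)*(h - 4)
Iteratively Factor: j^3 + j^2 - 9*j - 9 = (j + 1)*(j^2 - 9) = (j - 3)*(j + 1)*(j + 3)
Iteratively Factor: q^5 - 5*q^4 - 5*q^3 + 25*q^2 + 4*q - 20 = (q - 2)*(q^4 - 3*q^3 - 11*q^2 + 3*q + 10) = (q - 2)*(q - 1)*(q^3 - 2*q^2 - 13*q - 10) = (q - 2)*(q - 1)*(q + 1)*(q^2 - 3*q - 10) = (q - 2)*(q - 1)*(q + 1)*(q + 2)*(q - 5)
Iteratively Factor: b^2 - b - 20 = (b + 4)*(b - 5)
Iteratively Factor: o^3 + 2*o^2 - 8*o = (o + 4)*(o^2 - 2*o) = o*(o + 4)*(o - 2)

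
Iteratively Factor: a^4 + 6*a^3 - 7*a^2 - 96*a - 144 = (a + 3)*(a^3 + 3*a^2 - 16*a - 48) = (a + 3)^2*(a^2 - 16) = (a - 4)*(a + 3)^2*(a + 4)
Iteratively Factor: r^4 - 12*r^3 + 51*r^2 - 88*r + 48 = (r - 1)*(r^3 - 11*r^2 + 40*r - 48) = (r - 4)*(r - 1)*(r^2 - 7*r + 12) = (r - 4)^2*(r - 1)*(r - 3)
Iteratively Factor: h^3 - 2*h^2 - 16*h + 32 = (h - 4)*(h^2 + 2*h - 8) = (h - 4)*(h + 4)*(h - 2)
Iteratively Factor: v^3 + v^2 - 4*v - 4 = (v + 1)*(v^2 - 4) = (v - 2)*(v + 1)*(v + 2)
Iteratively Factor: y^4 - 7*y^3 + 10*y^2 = (y)*(y^3 - 7*y^2 + 10*y) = y*(y - 5)*(y^2 - 2*y) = y^2*(y - 5)*(y - 2)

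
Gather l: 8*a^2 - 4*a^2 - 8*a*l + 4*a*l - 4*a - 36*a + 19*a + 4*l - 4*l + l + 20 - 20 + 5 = 4*a^2 - 21*a + l*(1 - 4*a) + 5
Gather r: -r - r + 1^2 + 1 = 2 - 2*r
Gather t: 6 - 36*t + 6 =12 - 36*t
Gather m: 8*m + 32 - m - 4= 7*m + 28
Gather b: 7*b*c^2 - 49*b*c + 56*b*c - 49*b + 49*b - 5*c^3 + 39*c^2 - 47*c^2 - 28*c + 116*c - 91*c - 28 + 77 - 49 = b*(7*c^2 + 7*c) - 5*c^3 - 8*c^2 - 3*c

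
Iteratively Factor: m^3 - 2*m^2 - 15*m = (m - 5)*(m^2 + 3*m) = (m - 5)*(m + 3)*(m)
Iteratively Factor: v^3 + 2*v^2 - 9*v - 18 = (v - 3)*(v^2 + 5*v + 6) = (v - 3)*(v + 3)*(v + 2)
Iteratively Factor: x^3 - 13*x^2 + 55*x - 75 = (x - 5)*(x^2 - 8*x + 15) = (x - 5)*(x - 3)*(x - 5)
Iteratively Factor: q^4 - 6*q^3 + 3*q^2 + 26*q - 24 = (q - 4)*(q^3 - 2*q^2 - 5*q + 6) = (q - 4)*(q - 1)*(q^2 - q - 6) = (q - 4)*(q - 1)*(q + 2)*(q - 3)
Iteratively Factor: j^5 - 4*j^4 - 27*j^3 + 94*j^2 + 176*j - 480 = (j + 4)*(j^4 - 8*j^3 + 5*j^2 + 74*j - 120) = (j - 5)*(j + 4)*(j^3 - 3*j^2 - 10*j + 24) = (j - 5)*(j - 2)*(j + 4)*(j^2 - j - 12) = (j - 5)*(j - 4)*(j - 2)*(j + 4)*(j + 3)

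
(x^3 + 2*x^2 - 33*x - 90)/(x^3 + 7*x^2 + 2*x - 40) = (x^2 - 3*x - 18)/(x^2 + 2*x - 8)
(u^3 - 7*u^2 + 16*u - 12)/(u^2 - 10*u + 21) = (u^2 - 4*u + 4)/(u - 7)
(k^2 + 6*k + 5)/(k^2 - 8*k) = (k^2 + 6*k + 5)/(k*(k - 8))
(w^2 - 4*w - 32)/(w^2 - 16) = (w - 8)/(w - 4)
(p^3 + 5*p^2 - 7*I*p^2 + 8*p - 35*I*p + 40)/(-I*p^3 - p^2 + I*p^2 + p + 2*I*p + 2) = (I*p^3 + p^2*(7 + 5*I) + p*(35 + 8*I) + 40*I)/(p^3 - p^2*(1 + I) + p*(-2 + I) + 2*I)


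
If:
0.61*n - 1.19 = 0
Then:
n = 1.95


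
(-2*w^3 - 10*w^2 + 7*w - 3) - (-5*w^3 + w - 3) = 3*w^3 - 10*w^2 + 6*w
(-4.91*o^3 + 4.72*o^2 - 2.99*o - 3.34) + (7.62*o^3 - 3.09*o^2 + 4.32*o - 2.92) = 2.71*o^3 + 1.63*o^2 + 1.33*o - 6.26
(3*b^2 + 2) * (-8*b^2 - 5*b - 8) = -24*b^4 - 15*b^3 - 40*b^2 - 10*b - 16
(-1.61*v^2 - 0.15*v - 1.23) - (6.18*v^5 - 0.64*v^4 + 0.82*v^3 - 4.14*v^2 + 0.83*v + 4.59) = -6.18*v^5 + 0.64*v^4 - 0.82*v^3 + 2.53*v^2 - 0.98*v - 5.82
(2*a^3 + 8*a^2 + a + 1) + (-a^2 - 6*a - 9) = 2*a^3 + 7*a^2 - 5*a - 8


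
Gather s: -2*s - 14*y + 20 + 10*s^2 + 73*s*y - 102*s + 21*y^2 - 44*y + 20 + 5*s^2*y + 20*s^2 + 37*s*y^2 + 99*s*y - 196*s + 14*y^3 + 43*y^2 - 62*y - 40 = s^2*(5*y + 30) + s*(37*y^2 + 172*y - 300) + 14*y^3 + 64*y^2 - 120*y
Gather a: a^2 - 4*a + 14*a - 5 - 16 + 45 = a^2 + 10*a + 24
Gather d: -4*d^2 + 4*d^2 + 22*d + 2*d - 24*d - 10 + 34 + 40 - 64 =0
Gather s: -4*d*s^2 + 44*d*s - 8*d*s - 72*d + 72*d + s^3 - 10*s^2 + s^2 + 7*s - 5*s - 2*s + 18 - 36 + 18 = 36*d*s + s^3 + s^2*(-4*d - 9)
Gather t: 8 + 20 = 28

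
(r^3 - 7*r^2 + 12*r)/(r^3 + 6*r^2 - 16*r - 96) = r*(r - 3)/(r^2 + 10*r + 24)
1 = 1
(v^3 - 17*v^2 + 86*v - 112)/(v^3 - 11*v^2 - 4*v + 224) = (v - 2)/(v + 4)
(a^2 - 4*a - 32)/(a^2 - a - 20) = (a - 8)/(a - 5)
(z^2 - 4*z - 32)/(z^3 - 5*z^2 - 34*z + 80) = (z + 4)/(z^2 + 3*z - 10)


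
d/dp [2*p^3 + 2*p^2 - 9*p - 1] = 6*p^2 + 4*p - 9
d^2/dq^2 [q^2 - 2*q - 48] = 2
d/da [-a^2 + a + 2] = 1 - 2*a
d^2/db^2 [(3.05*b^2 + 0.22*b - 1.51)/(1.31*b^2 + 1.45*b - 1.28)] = (-7.105427357601e-15*b^4 - 10.831866*b^3 + 15.137574*b^2 - 14.996094*b - 0.602606)/(2.248091*b^6 + 7.465035*b^5 + 1.673001*b^4 - 11.539535*b^3 - 1.634688*b^2 + 7.12704*b - 2.097152)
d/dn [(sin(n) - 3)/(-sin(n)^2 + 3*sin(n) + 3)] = (sin(n)^2 - 6*sin(n) + 12)*cos(n)/(3*sin(n) + cos(n)^2 + 2)^2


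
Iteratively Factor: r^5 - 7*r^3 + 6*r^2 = (r + 3)*(r^4 - 3*r^3 + 2*r^2) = r*(r + 3)*(r^3 - 3*r^2 + 2*r) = r^2*(r + 3)*(r^2 - 3*r + 2) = r^2*(r - 2)*(r + 3)*(r - 1)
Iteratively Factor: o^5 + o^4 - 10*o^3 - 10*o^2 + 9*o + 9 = (o + 3)*(o^4 - 2*o^3 - 4*o^2 + 2*o + 3) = (o + 1)*(o + 3)*(o^3 - 3*o^2 - o + 3) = (o - 3)*(o + 1)*(o + 3)*(o^2 - 1) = (o - 3)*(o - 1)*(o + 1)*(o + 3)*(o + 1)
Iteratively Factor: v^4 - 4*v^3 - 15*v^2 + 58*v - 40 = (v - 2)*(v^3 - 2*v^2 - 19*v + 20) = (v - 2)*(v + 4)*(v^2 - 6*v + 5) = (v - 5)*(v - 2)*(v + 4)*(v - 1)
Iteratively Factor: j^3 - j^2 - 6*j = (j - 3)*(j^2 + 2*j) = (j - 3)*(j + 2)*(j)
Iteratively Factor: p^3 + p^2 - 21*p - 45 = (p - 5)*(p^2 + 6*p + 9) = (p - 5)*(p + 3)*(p + 3)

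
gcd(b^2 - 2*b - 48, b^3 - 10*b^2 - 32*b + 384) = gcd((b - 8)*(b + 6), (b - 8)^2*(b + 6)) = b^2 - 2*b - 48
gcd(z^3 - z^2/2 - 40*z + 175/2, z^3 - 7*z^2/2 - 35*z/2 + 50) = z^2 - 15*z/2 + 25/2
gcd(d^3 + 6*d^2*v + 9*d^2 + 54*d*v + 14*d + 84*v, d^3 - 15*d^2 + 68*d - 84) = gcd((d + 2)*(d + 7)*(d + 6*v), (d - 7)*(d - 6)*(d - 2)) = 1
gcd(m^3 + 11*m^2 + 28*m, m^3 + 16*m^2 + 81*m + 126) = m + 7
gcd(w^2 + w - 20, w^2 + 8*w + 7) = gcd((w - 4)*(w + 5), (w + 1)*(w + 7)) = 1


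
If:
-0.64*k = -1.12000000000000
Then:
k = 1.75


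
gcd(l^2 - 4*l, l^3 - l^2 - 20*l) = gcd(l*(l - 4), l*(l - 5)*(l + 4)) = l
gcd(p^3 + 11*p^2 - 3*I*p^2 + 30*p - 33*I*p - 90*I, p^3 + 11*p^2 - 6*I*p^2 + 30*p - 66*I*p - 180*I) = p^2 + 11*p + 30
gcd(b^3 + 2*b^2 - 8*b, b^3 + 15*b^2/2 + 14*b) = b^2 + 4*b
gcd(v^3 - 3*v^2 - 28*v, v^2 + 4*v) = v^2 + 4*v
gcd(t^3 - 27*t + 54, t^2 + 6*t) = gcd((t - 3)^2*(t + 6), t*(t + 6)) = t + 6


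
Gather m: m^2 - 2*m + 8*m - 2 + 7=m^2 + 6*m + 5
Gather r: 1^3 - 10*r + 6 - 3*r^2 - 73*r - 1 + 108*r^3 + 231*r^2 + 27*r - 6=108*r^3 + 228*r^2 - 56*r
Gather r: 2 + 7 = 9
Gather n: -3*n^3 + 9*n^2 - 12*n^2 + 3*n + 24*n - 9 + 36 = -3*n^3 - 3*n^2 + 27*n + 27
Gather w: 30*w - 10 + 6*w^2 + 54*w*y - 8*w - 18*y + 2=6*w^2 + w*(54*y + 22) - 18*y - 8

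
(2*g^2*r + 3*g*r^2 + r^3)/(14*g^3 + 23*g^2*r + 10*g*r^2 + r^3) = r/(7*g + r)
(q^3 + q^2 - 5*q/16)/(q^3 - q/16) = (4*q + 5)/(4*q + 1)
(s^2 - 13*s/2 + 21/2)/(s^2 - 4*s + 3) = (s - 7/2)/(s - 1)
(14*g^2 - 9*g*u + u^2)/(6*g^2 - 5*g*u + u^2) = (-7*g + u)/(-3*g + u)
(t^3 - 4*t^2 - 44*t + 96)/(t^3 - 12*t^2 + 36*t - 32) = (t + 6)/(t - 2)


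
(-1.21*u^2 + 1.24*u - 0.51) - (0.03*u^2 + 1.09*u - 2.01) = -1.24*u^2 + 0.15*u + 1.5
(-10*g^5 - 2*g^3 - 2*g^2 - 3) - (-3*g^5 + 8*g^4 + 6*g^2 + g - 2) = -7*g^5 - 8*g^4 - 2*g^3 - 8*g^2 - g - 1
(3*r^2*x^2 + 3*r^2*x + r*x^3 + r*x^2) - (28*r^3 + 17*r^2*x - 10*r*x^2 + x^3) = -28*r^3 + 3*r^2*x^2 - 14*r^2*x + r*x^3 + 11*r*x^2 - x^3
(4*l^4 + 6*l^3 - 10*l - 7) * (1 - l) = -4*l^5 - 2*l^4 + 6*l^3 + 10*l^2 - 3*l - 7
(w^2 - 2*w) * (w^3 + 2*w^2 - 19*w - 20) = w^5 - 23*w^3 + 18*w^2 + 40*w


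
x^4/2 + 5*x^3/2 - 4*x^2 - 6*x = x*(x/2 + 1/2)*(x - 2)*(x + 6)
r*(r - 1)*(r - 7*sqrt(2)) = r^3 - 7*sqrt(2)*r^2 - r^2 + 7*sqrt(2)*r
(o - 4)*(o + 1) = o^2 - 3*o - 4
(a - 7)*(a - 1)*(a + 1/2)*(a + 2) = a^4 - 11*a^3/2 - 12*a^2 + 19*a/2 + 7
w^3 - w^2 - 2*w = w*(w - 2)*(w + 1)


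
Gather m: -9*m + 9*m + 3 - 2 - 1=0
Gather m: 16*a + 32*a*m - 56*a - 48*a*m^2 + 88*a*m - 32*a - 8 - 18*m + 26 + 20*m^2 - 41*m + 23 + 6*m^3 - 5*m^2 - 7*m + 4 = -72*a + 6*m^3 + m^2*(15 - 48*a) + m*(120*a - 66) + 45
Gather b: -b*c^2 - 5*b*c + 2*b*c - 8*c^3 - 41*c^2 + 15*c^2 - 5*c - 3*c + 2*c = b*(-c^2 - 3*c) - 8*c^3 - 26*c^2 - 6*c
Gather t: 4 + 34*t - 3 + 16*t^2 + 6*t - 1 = 16*t^2 + 40*t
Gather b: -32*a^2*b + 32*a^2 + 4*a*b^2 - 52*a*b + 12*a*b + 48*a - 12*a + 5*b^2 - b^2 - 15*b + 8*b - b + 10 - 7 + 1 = 32*a^2 + 36*a + b^2*(4*a + 4) + b*(-32*a^2 - 40*a - 8) + 4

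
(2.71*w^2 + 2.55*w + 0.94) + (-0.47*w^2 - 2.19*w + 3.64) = 2.24*w^2 + 0.36*w + 4.58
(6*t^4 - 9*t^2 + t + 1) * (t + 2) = 6*t^5 + 12*t^4 - 9*t^3 - 17*t^2 + 3*t + 2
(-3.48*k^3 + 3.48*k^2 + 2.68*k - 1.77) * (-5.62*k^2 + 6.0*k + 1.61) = 19.5576*k^5 - 40.4376*k^4 + 0.215599999999998*k^3 + 31.6302*k^2 - 6.3052*k - 2.8497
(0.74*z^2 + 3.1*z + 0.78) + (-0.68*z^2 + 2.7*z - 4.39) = 0.0599999999999999*z^2 + 5.8*z - 3.61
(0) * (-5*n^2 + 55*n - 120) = 0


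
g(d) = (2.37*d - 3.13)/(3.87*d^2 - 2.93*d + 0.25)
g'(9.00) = -0.01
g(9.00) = 0.06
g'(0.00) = -137.25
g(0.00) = -12.52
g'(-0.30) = -7.64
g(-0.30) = -2.60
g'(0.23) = -72.68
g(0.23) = 11.79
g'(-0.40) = -4.74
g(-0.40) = -2.00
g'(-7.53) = -0.01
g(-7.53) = -0.09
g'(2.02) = 0.03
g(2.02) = 0.16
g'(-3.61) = -0.06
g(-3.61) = -0.19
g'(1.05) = 3.25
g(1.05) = -0.45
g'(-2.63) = -0.11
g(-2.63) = -0.27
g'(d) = (2.93 - 7.74*d)*(2.37*d - 3.13)/(3.87*d^2 - 2.93*d + 0.25)^2 + 2.37/(3.87*d^2 - 2.93*d + 0.25)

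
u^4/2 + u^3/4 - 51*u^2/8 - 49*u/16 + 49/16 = (u/2 + 1/2)*(u - 7/2)*(u - 1/2)*(u + 7/2)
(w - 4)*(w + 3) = w^2 - w - 12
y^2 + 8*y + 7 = (y + 1)*(y + 7)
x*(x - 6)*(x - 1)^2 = x^4 - 8*x^3 + 13*x^2 - 6*x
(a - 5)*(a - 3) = a^2 - 8*a + 15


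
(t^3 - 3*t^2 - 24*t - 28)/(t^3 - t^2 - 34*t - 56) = (t + 2)/(t + 4)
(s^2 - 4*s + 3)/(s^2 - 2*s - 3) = (s - 1)/(s + 1)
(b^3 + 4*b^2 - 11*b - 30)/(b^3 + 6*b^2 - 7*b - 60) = (b + 2)/(b + 4)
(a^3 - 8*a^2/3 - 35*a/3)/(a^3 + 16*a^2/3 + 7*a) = (a - 5)/(a + 3)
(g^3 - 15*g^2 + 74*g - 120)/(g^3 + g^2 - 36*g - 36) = (g^2 - 9*g + 20)/(g^2 + 7*g + 6)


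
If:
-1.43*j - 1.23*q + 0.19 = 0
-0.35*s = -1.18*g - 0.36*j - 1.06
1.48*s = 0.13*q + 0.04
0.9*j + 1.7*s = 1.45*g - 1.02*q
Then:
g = 18.01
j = -56.33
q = 65.65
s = 5.79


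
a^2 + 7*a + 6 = (a + 1)*(a + 6)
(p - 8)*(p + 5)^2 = p^3 + 2*p^2 - 55*p - 200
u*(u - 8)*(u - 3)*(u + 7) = u^4 - 4*u^3 - 53*u^2 + 168*u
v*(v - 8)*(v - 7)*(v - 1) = v^4 - 16*v^3 + 71*v^2 - 56*v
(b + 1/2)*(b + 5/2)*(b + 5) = b^3 + 8*b^2 + 65*b/4 + 25/4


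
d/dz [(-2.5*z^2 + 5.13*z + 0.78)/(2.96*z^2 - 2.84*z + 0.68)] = (-8.0848*z^2 - 8.0176*z + 5.7036)/(8.7616*z^4 - 16.8128*z^3 + 12.0912*z^2 - 3.8624*z + 0.4624)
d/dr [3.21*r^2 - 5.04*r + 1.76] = 6.42*r - 5.04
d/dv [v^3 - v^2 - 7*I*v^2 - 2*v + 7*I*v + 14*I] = 3*v^2 - 2*v - 14*I*v - 2 + 7*I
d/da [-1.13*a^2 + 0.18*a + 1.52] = 0.18 - 2.26*a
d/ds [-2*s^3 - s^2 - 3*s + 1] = -6*s^2 - 2*s - 3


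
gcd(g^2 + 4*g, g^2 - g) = g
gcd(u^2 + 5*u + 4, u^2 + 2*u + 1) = u + 1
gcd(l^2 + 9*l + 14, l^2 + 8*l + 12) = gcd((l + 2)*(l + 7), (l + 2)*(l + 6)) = l + 2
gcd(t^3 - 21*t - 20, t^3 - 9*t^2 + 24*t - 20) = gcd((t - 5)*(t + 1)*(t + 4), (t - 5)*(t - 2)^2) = t - 5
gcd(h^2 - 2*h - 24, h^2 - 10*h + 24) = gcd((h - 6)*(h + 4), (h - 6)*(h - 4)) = h - 6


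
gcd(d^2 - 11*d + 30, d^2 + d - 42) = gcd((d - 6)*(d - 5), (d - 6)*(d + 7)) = d - 6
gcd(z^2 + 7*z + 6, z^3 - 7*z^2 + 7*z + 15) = z + 1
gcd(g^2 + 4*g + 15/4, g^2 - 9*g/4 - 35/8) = 1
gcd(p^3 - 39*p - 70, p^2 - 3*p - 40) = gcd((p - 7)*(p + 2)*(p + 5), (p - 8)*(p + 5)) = p + 5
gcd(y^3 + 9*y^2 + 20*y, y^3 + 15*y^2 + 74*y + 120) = y^2 + 9*y + 20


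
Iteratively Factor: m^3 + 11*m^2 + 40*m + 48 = (m + 4)*(m^2 + 7*m + 12) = (m + 4)^2*(m + 3)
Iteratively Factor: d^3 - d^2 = (d - 1)*(d^2) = d*(d - 1)*(d)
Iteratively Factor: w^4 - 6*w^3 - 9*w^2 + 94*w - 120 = (w - 5)*(w^3 - w^2 - 14*w + 24) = (w - 5)*(w - 2)*(w^2 + w - 12) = (w - 5)*(w - 3)*(w - 2)*(w + 4)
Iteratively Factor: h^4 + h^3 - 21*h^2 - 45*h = (h)*(h^3 + h^2 - 21*h - 45) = h*(h + 3)*(h^2 - 2*h - 15) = h*(h + 3)^2*(h - 5)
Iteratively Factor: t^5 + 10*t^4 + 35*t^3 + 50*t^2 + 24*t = (t + 2)*(t^4 + 8*t^3 + 19*t^2 + 12*t) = (t + 2)*(t + 4)*(t^3 + 4*t^2 + 3*t) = (t + 2)*(t + 3)*(t + 4)*(t^2 + t) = t*(t + 2)*(t + 3)*(t + 4)*(t + 1)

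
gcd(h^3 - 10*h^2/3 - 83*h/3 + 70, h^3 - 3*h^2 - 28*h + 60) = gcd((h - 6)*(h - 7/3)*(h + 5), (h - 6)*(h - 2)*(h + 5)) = h^2 - h - 30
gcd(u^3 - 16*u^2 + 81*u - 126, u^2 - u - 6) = u - 3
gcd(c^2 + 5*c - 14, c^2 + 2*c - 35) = c + 7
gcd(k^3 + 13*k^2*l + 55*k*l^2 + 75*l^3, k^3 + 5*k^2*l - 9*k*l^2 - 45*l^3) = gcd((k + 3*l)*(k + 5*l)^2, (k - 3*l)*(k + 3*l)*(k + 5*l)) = k^2 + 8*k*l + 15*l^2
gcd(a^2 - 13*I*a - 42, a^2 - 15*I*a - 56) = a - 7*I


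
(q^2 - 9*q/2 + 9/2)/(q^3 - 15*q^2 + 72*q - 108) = (q - 3/2)/(q^2 - 12*q + 36)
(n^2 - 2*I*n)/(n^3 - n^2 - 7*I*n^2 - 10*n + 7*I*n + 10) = n/(n^2 - n*(1 + 5*I) + 5*I)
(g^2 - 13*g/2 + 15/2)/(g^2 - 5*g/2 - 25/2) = (2*g - 3)/(2*g + 5)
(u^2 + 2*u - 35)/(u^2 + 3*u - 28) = (u - 5)/(u - 4)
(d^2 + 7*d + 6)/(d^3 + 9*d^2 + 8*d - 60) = (d + 1)/(d^2 + 3*d - 10)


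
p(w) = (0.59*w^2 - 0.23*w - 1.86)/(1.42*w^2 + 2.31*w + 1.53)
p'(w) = (-2.84*w - 2.31)*(0.59*w^2 - 0.23*w - 1.86)/(1.42*w^2 + 2.31*w + 1.53)^2 + (1.18*w - 0.23)/(1.42*w^2 + 2.31*w + 1.53) = (1.6895*w^2 + 7.0878*w + 3.9447)/(2.0164*w^4 + 6.5604*w^3 + 9.6813*w^2 + 7.0686*w + 2.3409)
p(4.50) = 0.22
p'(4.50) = 0.04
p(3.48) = 0.17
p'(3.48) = 0.07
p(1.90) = -0.02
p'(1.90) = 0.19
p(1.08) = -0.25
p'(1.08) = 0.42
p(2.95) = 0.13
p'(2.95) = 0.09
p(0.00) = -1.22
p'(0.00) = 1.69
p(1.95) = -0.01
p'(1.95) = 0.19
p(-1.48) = -0.19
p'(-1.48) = -1.91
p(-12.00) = 0.48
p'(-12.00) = 0.01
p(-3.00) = 0.56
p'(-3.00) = -0.04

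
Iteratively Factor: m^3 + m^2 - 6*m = (m + 3)*(m^2 - 2*m) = m*(m + 3)*(m - 2)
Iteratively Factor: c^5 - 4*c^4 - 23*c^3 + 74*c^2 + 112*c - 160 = (c - 1)*(c^4 - 3*c^3 - 26*c^2 + 48*c + 160) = (c - 5)*(c - 1)*(c^3 + 2*c^2 - 16*c - 32) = (c - 5)*(c - 1)*(c + 2)*(c^2 - 16) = (c - 5)*(c - 4)*(c - 1)*(c + 2)*(c + 4)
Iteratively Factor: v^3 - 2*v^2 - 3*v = (v - 3)*(v^2 + v) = v*(v - 3)*(v + 1)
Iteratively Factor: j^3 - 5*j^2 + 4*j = (j - 1)*(j^2 - 4*j) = j*(j - 1)*(j - 4)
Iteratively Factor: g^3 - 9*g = (g - 3)*(g^2 + 3*g) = g*(g - 3)*(g + 3)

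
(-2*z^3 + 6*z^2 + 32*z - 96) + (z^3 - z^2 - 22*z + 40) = -z^3 + 5*z^2 + 10*z - 56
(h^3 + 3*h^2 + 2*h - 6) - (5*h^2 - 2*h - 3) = h^3 - 2*h^2 + 4*h - 3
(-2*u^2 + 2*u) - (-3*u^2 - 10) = u^2 + 2*u + 10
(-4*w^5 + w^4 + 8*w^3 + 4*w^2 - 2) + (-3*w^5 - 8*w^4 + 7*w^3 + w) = -7*w^5 - 7*w^4 + 15*w^3 + 4*w^2 + w - 2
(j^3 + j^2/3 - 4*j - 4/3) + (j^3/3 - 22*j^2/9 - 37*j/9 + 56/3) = 4*j^3/3 - 19*j^2/9 - 73*j/9 + 52/3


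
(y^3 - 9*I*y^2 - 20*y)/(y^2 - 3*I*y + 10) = y*(y - 4*I)/(y + 2*I)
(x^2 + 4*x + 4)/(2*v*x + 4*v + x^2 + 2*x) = (x + 2)/(2*v + x)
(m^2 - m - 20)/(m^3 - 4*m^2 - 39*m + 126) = (m^2 - m - 20)/(m^3 - 4*m^2 - 39*m + 126)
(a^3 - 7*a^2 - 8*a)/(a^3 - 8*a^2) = (a + 1)/a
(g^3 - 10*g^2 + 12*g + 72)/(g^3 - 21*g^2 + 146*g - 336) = (g^2 - 4*g - 12)/(g^2 - 15*g + 56)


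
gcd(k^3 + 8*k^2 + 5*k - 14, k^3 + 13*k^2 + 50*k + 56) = k^2 + 9*k + 14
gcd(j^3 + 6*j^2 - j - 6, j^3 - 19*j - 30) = 1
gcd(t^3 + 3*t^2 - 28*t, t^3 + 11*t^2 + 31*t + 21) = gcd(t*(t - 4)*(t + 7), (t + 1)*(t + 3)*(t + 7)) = t + 7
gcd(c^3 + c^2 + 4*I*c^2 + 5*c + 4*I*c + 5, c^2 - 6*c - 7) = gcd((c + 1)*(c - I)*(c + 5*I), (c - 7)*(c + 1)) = c + 1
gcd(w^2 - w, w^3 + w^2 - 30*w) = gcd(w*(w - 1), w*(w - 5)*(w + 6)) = w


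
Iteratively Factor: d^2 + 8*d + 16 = (d + 4)*(d + 4)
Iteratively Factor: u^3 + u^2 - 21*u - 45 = (u - 5)*(u^2 + 6*u + 9) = (u - 5)*(u + 3)*(u + 3)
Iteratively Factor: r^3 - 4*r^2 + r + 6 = (r - 2)*(r^2 - 2*r - 3) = (r - 3)*(r - 2)*(r + 1)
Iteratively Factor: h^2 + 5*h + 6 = (h + 3)*(h + 2)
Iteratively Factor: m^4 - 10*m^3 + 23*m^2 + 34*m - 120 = (m - 4)*(m^3 - 6*m^2 - m + 30) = (m - 5)*(m - 4)*(m^2 - m - 6) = (m - 5)*(m - 4)*(m - 3)*(m + 2)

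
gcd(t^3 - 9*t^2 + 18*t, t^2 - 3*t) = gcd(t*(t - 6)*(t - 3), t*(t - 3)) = t^2 - 3*t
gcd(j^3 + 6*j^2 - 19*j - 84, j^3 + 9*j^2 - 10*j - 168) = j^2 + 3*j - 28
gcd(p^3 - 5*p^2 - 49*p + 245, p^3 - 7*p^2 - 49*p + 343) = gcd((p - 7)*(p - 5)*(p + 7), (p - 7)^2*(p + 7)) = p^2 - 49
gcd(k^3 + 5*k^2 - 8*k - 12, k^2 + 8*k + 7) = k + 1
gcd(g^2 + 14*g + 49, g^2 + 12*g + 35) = g + 7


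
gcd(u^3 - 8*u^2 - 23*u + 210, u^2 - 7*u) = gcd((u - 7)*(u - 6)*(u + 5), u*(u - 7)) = u - 7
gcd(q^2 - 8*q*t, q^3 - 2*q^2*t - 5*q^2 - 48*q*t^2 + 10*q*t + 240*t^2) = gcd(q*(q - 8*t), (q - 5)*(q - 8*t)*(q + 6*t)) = q - 8*t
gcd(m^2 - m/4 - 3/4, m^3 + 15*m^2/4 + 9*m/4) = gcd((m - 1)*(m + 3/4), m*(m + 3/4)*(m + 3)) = m + 3/4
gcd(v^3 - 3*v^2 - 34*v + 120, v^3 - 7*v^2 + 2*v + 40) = v^2 - 9*v + 20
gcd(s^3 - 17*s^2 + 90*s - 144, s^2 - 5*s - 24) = s - 8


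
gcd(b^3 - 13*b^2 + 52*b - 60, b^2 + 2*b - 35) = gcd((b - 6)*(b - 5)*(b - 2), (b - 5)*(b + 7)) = b - 5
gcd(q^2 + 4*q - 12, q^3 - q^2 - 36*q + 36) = q + 6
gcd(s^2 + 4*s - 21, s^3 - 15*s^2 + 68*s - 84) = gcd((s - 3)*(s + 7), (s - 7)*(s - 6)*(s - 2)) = 1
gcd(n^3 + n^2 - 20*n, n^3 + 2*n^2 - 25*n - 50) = n + 5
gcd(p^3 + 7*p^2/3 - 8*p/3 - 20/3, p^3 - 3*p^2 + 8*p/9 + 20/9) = p - 5/3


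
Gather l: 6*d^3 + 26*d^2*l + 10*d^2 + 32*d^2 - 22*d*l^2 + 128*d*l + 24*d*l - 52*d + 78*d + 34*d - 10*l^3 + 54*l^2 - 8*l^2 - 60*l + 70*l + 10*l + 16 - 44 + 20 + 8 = 6*d^3 + 42*d^2 + 60*d - 10*l^3 + l^2*(46 - 22*d) + l*(26*d^2 + 152*d + 20)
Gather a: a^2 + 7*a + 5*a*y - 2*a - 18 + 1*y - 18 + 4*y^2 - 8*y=a^2 + a*(5*y + 5) + 4*y^2 - 7*y - 36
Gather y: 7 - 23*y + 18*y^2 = 18*y^2 - 23*y + 7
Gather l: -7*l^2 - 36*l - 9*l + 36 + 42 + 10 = -7*l^2 - 45*l + 88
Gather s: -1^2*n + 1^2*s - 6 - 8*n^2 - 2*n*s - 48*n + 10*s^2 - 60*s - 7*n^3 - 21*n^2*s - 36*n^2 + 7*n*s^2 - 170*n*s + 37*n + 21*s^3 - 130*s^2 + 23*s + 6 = -7*n^3 - 44*n^2 - 12*n + 21*s^3 + s^2*(7*n - 120) + s*(-21*n^2 - 172*n - 36)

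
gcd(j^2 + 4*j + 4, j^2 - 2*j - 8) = j + 2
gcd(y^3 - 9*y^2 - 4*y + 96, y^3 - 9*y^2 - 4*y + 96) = y^3 - 9*y^2 - 4*y + 96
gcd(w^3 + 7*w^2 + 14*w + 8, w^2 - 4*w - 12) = w + 2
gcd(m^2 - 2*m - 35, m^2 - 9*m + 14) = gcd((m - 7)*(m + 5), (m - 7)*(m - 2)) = m - 7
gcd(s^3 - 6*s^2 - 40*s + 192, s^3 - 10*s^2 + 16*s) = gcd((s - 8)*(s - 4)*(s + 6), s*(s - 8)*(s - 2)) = s - 8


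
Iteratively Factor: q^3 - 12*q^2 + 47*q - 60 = (q - 3)*(q^2 - 9*q + 20) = (q - 5)*(q - 3)*(q - 4)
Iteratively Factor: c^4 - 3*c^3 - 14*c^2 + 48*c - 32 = (c - 1)*(c^3 - 2*c^2 - 16*c + 32) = (c - 1)*(c + 4)*(c^2 - 6*c + 8) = (c - 2)*(c - 1)*(c + 4)*(c - 4)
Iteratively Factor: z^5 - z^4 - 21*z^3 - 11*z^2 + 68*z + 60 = (z + 2)*(z^4 - 3*z^3 - 15*z^2 + 19*z + 30) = (z + 2)*(z + 3)*(z^3 - 6*z^2 + 3*z + 10) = (z - 5)*(z + 2)*(z + 3)*(z^2 - z - 2) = (z - 5)*(z + 1)*(z + 2)*(z + 3)*(z - 2)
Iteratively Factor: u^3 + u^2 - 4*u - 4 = (u - 2)*(u^2 + 3*u + 2) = (u - 2)*(u + 1)*(u + 2)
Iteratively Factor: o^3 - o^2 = (o - 1)*(o^2) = o*(o - 1)*(o)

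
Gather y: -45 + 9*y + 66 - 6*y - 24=3*y - 3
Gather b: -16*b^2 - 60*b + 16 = -16*b^2 - 60*b + 16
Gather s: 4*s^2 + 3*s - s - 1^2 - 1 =4*s^2 + 2*s - 2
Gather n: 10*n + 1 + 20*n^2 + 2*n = 20*n^2 + 12*n + 1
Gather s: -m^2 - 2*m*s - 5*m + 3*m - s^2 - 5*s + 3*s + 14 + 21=-m^2 - 2*m - s^2 + s*(-2*m - 2) + 35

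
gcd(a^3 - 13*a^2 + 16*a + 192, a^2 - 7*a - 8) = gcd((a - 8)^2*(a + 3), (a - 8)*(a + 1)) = a - 8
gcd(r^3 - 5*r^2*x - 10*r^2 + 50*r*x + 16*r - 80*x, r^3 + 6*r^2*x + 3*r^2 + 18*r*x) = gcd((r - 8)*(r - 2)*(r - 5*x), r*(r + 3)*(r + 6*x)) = 1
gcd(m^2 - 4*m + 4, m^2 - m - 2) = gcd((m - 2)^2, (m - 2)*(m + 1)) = m - 2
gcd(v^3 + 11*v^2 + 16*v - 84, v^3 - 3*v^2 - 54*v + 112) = v^2 + 5*v - 14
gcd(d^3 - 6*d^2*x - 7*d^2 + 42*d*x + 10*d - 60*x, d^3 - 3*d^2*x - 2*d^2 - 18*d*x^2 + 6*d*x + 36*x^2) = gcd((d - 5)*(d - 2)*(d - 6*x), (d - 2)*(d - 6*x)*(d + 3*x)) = -d^2 + 6*d*x + 2*d - 12*x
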